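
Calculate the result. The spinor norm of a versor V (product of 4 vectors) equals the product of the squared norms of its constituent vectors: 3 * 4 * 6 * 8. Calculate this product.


Spinor norm N(V) = |v1|^2 * |v2|^2 * ... * |v4|^2
= 3 * 4 * 6 * 8
Running product: 3, 12, 72, 576
N(V) = 576


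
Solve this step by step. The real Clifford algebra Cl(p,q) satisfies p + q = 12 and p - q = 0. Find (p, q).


We need p + q = 12 and p - q = 0.
Adding: 2p = 12 + 0 = 12, so p = 6.
Then q = 12 - 6 = 6.
(p, q) = (6, 6)


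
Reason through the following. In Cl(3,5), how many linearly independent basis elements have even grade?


Even subalgebra dimension = 2^(n-1)
n = 3 + 5 = 8
2^(8 - 1) = 2^7 = 128
Verification: sum of C(8,k) for even k = 1 + 28 + 70 + 28 + 1 = 128
Result = 128


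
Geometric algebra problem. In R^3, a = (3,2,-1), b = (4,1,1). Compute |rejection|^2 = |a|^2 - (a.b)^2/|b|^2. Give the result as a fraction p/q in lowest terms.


|a|^2 = 3^2 + 2^2 + (-1)^2 = 14
|b|^2 = 4^2 + 1^2 + 1^2 = 18
a . b = 3*4 + 2*1 + (-1)*1 = 13
(a.b)^2 = 13^2 = 169
|rej|^2 = 14 - 169/18
= (252 - 169)/18
= 83/18
In lowest terms: 83/18


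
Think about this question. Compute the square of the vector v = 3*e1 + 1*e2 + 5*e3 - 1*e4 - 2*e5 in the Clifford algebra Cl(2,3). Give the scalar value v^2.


v^2 = sum of c_i^2 * e_i^2
Positive signature terms (e_i^2 = +1): 3^2 + 1^2 = 10
Negative signature terms (e_j^2 = -1): 5^2 + (-1)^2 + (-2)^2 = 30
v^2 = 10 - 30 = -20


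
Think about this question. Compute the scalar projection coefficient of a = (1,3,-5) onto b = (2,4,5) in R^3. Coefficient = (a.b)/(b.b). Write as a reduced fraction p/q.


Projection coefficient = (a . b) / (b . b)
a . b = 1*2 + 3*4 + (-5)*5
= 2 + 12 + (-25) = -11
b . b = 2^2 + 4^2 + 5^2
= 4 + 16 + 25 = 45
Coefficient = -11/45
In lowest terms: -11/45


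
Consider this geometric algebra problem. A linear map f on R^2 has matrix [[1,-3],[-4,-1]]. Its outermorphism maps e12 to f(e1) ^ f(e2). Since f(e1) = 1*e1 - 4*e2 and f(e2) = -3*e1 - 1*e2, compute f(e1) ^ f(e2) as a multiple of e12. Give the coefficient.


The outermorphism of a linear map f sends e1^e2 to f(e1)^f(e2).
f(e1) = 1*e1 - 4*e2
f(e2) = -3*e1 - 1*e2
f(e1) ^ f(e2) = (1*e1 - 4*e2) ^ (-3*e1 - 1*e2)
= 1*(-1)*e12 + (-4)*(-3)*e21
= (-1 - 12)*e12
= -13*e12
Coefficient = -13


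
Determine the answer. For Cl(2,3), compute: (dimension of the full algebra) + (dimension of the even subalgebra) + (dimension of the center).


n = 2 + 3 = 5
Total dim = 2^5 = 32
Even subalgebra dim = 2^4 = 16
n is odd, so center dim = 2
Sum = 32 + 16 + 2 = 50


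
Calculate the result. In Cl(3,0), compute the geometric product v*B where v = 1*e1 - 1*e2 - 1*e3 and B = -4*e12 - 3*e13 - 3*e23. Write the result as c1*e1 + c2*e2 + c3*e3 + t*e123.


vB has grade-1 (vector) and grade-3 (trivector) parts: vB = (v _| B) + (v ^ B).
Vector part <vB>_1:
  e1: -v2*b12 - v3*b13 = -(-1)*(-4) - (-1)*(-3) = -7
  e2: v1*b12 - v3*b23 = (1)*(-4) - (-1)*(-3) = -7
  e3: v1*b13 + v2*b23 = (1)*(-3) + (-1)*(-3) = 0
Trivector part <vB>_3:
  e123: v1*b23 - v2*b13 + v3*b12 = (1)*(-3) - (-1)*(-3) + (-1)*(-4) = -2
vB = -7*e1 - 7*e2 + 0*e3 - 2*e123


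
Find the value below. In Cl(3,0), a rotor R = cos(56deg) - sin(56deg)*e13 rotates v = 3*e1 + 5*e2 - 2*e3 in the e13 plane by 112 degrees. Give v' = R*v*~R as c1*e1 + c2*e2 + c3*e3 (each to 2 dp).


Rotor R = cos(56deg) - sin(56deg)*e13
Rotation angle theta = 2 * 56 = 112 degrees in the e13 plane (e1 -> e3).
The component perpendicular to the plane (e2) is invariant: v'_2 = v2 = 5.00
cos(112deg) = -0.3746, sin(112deg) = 0.9272
v'_1 = v1*cos(theta) - v3*sin(theta) = 3*(-0.3746) - (-2)*0.9272 = 0.73
v'_3 = v1*sin(theta) + v3*cos(theta) = 3*0.9272 + (-2)*(-0.3746) = 3.53
v' = 0.73*e1 + 5.00*e2 + 3.53*e3


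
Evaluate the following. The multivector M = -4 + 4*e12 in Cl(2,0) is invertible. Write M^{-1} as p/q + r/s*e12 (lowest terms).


M = -4 + 4*e12, where e12^2 = -1.
Since M commutes with its reverse ~M = a - b*e12, M * ~M = a^2 - b^2*e12^2 = a^2 + b^2.
So M^{-1} = ~M / (a^2 + b^2) = (a - b*e12)/(a^2 + b^2).
a^2 + b^2 = 16 + 16 = 32
Scalar part = -4/32 = -1/8
Bivector coeff = -4/32 = -1/8
M^{-1} = -1/8 - 1/8*e12


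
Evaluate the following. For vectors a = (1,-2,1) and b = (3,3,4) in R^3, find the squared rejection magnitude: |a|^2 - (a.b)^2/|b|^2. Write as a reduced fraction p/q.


|a|^2 = 1^2 + (-2)^2 + 1^2 = 6
|b|^2 = 3^2 + 3^2 + 4^2 = 34
a . b = 1*3 + (-2)*3 + 1*4 = 1
(a.b)^2 = 1^2 = 1
|rej|^2 = 6 - 1/34
= (204 - 1)/34
= 203/34
In lowest terms: 203/34


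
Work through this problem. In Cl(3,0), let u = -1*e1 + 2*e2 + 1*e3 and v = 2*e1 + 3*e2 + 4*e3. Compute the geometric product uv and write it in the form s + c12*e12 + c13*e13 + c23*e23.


In Cl(3,0): e_i^2 = 1, e_ie_j = -e_je_i for i != j.
Scalar part = u . v = (-1)*2 + 2*3 + 1*4
= -2 + 6 + 4 = 8
e12 coeff = (-1)*3 - 2*2 = -3 - 4 = -7
e13 coeff = (-1)*4 - 1*2 = -4 - 2 = -6
e23 coeff = 2*4 - 1*3 = 8 - 3 = 5
uv = 8 - 7*e12 - 6*e13 + 5*e23


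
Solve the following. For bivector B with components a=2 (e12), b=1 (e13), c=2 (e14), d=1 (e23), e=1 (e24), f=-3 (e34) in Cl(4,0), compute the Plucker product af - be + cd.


Plucker relation: af - be + cd
a*f = 2*(-3) = -6
b*e = 1*1 = 1
c*d = 2*1 = 2
af - be + cd = -6 - 1 + 2
= -5


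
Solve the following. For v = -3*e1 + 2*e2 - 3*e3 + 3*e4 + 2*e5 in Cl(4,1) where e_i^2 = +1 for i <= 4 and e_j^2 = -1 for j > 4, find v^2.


v^2 = sum of c_i^2 * e_i^2
Positive signature terms (e_i^2 = +1): (-3)^2 + 2^2 + (-3)^2 + 3^2 = 31
Negative signature terms (e_j^2 = -1): 2^2 = 4
v^2 = 31 - 4 = 27


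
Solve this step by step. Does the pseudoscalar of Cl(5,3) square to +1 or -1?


The pseudoscalar I = e1...e_n (product of all n generators) of Cl(p,q) satisfies I^2 = (-1)^(q + n(n-1)/2).
p = 5, q = 3, n = p + q = 8
n(n-1)/2 = 8 * 7 / 2 = 28
Exponent = q + n(n-1)/2 = 3 + 28 = 31
I^2 = (-1)^31 = -1


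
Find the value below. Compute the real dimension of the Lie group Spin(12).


Spin(n) double-covers SO(n); both have Lie algebra so(n) of dimension n(n-1)/2.
n = 12
n(n-1) = 12 * 11 = 132
dim Spin(12) = 132/2 = 66


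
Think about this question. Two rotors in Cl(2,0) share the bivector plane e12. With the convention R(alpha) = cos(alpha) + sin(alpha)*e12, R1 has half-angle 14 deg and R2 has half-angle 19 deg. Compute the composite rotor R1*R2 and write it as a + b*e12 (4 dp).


Same-plane rotors commute and their half-angles add:
R1*R2 = cos(a1 + a2) + sin(a1 + a2)*e12.
a1 + a2 = 14 + 19 = 33 deg
cos(33 deg) = 0.8387
sin(33 deg) = 0.5446
R1*R2 = 0.8387 + 0.5446*e12


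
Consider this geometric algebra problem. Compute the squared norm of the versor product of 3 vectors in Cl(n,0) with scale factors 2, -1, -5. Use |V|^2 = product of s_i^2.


Each vector v_i has |v_i|^2 = s_i^2
Squared scales: 2^2 = 4, (-1)^2 = 1, (-5)^2 = 25
|V|^2 = 4 * 1 * 25
= 100


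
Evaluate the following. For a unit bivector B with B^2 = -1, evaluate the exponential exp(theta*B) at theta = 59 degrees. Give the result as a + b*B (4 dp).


For a unit bivector B with B^2 = -1, the exponential series gives
e^(theta*B) = cos(theta) + sin(theta)*B (the GA analogue of Euler's formula).
theta = 59 degrees = 1.029744 rad
cos(59 deg) = 0.5150
sin(59 deg) = 0.8572
exp(theta*B) = 0.5150 + 0.8572*B


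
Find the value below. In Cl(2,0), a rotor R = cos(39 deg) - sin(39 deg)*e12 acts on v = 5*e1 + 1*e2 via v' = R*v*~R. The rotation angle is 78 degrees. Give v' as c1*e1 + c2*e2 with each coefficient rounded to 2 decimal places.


Rotor R = cos(39deg) - sin(39deg)*e12
Rotation angle theta = 2 * 39 = 78 degrees
v' = R*v*~R rotates v by theta.
cos(78deg) = 0.2079, sin(78deg) = 0.9781
v'_1 = 5*cos(78deg) - 1*sin(78deg)
= 5*0.2079 - 1*0.9781
= 0.06
v'_2 = 5*sin(78deg) + 1*cos(78deg)
= 5*0.9781 + 1*0.2079
= 5.10
v' = 0.06*e1 + 5.10*e2


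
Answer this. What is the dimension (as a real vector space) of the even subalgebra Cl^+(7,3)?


Even subalgebra dimension = 2^(n-1)
n = 7 + 3 = 10
2^(10 - 1) = 2^9 = 512
Verification: sum of C(10,k) for even k = 1 + 45 + 210 + 210 + 45 + 1 = 512
Result = 512


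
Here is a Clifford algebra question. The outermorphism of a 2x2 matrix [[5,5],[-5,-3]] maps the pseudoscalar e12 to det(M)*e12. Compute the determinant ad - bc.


The outermorphism of a linear map f sends e1^e2 to f(e1)^f(e2).
f(e1) = 5*e1 - 5*e2
f(e2) = 5*e1 - 3*e2
f(e1) ^ f(e2) = (5*e1 - 5*e2) ^ (5*e1 - 3*e2)
= 5*(-3)*e12 + (-5)*5*e21
= (-15 - (-25))*e12
= 10*e12
Coefficient = 10


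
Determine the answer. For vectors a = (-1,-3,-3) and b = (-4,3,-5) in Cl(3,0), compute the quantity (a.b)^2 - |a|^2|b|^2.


a . b = (-1)*(-4) + (-3)*3 + (-3)*(-5)
= 4 + (-9) + 15 = 10
|a|^2 = (-1)^2 + (-3)^2 + (-3)^2 = 19
|b|^2 = (-4)^2 + 3^2 + (-5)^2 = 50
(a.b)^2 = 10^2 = 100
|a|^2 * |b|^2 = 19 * 50 = 950
Result = 100 - 950 = -850


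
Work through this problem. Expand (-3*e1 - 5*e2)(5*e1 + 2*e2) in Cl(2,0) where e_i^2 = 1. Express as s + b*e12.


Expand: (-3*e1 - 5*e2)(5*e1 + 2*e2)
= (-3)*5*e1e1 + (-3)*2*e1e2 + (-5)*5*e2e1 + (-5)*2*e2e2
Using e1^2 = e2^2 = 1, e2e1 = -e1e2:
Scalar part s = (-3)*5 + (-5)*2 = -15 + (-10) = -25
Bivector part b = (-3)*2 - (-5)*5 = -6 - (-25) = 19
uv = -25 + 19*e12


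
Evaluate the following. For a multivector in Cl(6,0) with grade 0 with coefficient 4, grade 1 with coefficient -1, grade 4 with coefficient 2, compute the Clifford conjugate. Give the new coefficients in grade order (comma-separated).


Clifford conjugate sign for grade k: (-1)^(k(k+1)/2)
Grade 0: (-1)^(0*1/2) = (-1)^0 = 1, coeff 4 -> 4
Grade 1: (-1)^(1*2/2) = (-1)^1 = -1, coeff -1 -> 1
Grade 4: (-1)^(4*5/2) = (-1)^10 = 1, coeff 2 -> 2
Conjugated coefficients: 4, 1, 2


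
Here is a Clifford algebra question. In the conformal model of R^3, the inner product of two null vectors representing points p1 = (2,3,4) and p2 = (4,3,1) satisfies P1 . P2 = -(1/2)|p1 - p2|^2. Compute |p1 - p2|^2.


p1 - p2 = (-2, 0, 3)
|p1 - p2|^2 = (-2)^2 + 0^2 + 3^2
= 4 + 0 + 9
= 13


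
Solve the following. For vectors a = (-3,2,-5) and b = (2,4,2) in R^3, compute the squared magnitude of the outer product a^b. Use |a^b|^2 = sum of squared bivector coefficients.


a wedge b = (a1*b2 - a2*b1)*e12 + (a1*b3 - a3*b1)*e13 + (a2*b3 - a3*b2)*e23
e12 coeff: (-3)*4 - 2*2 = -12 - 4 = -16
e13 coeff: (-3)*2 - (-5)*2 = -6 - (-10) = 4
e23 coeff: 2*2 - (-5)*4 = 4 - (-20) = 24
|a wedge b|^2 = (-16)^2 + 4^2 + 24^2
= 256 + 16 + 576
= 848


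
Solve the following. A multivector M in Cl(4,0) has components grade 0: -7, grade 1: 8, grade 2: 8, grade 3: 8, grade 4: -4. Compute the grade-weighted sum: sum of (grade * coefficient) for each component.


Grade-weighted sum = sum of grade_k * coefficient_k
0*(-7) = 0
1*8 = 8
2*8 = 16
3*8 = 24
4*(-4) = -16
Total = 0 + 8 + 16 + 24 + (-16) = 32


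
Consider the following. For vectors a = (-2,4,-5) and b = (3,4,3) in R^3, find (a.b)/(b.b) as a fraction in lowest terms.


Projection coefficient = (a . b) / (b . b)
a . b = (-2)*3 + 4*4 + (-5)*3
= -6 + 16 + (-15) = -5
b . b = 3^2 + 4^2 + 3^2
= 9 + 16 + 9 = 34
Coefficient = -5/34
In lowest terms: -5/34


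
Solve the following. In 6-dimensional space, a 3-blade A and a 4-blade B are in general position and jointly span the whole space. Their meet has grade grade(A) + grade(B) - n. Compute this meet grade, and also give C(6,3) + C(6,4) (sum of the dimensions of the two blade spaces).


Meet grade = grade(A) + grade(B) - n
= 3 + 4 - 6 = 1
C(6,3) = 20
C(6,4) = 15
dim_A + dim_B = 20 + 15 = 35


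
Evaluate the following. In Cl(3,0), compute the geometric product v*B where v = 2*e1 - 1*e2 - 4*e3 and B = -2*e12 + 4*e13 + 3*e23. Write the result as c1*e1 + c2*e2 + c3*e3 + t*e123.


vB has grade-1 (vector) and grade-3 (trivector) parts: vB = (v _| B) + (v ^ B).
Vector part <vB>_1:
  e1: -v2*b12 - v3*b13 = -(-1)*(-2) - (-4)*(4) = 14
  e2: v1*b12 - v3*b23 = (2)*(-2) - (-4)*(3) = 8
  e3: v1*b13 + v2*b23 = (2)*(4) + (-1)*(3) = 5
Trivector part <vB>_3:
  e123: v1*b23 - v2*b13 + v3*b12 = (2)*(3) - (-1)*(4) + (-4)*(-2) = 18
vB = 14*e1 + 8*e2 + 5*e3 + 18*e123


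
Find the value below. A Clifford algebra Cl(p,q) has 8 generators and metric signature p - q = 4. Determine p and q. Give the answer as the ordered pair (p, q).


We need p + q = 8 and p - q = 4.
Adding: 2p = 8 + 4 = 12, so p = 6.
Then q = 8 - 6 = 2.
(p, q) = (6, 2)


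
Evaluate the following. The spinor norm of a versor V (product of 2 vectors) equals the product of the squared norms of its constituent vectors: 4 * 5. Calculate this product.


Spinor norm N(V) = |v1|^2 * |v2|^2 * ... * |v2|^2
= 4 * 5
Running product: 4, 20
N(V) = 20


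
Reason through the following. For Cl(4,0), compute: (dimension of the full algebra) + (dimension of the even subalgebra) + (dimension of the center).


n = 4 + 0 = 4
Total dim = 2^4 = 16
Even subalgebra dim = 2^3 = 8
n is even, so center dim = 1
Sum = 16 + 8 + 1 = 25


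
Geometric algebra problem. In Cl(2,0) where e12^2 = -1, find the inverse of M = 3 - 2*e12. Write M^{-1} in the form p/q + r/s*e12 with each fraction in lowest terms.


M = 3 - 2*e12, where e12^2 = -1.
Since M commutes with its reverse ~M = a - b*e12, M * ~M = a^2 - b^2*e12^2 = a^2 + b^2.
So M^{-1} = ~M / (a^2 + b^2) = (a - b*e12)/(a^2 + b^2).
a^2 + b^2 = 9 + 4 = 13
Scalar part = 3/13 = 3/13
Bivector coeff = 2/13 = 2/13
M^{-1} = 3/13 + 2/13*e12


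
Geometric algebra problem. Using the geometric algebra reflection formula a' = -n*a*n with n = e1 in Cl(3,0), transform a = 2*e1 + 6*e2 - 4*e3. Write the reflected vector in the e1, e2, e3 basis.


Reflection formula: a' = -n*a*n, with n = e1 (unit vector, n^2 = 1).
For reflection through hyperplane perp to e1:
The component along e1 flips sign, others stay.
a = (2, 6, -4)
a' = (-2, 6, -4)
a' = -2*e1 + 6*e2 - 4*e3


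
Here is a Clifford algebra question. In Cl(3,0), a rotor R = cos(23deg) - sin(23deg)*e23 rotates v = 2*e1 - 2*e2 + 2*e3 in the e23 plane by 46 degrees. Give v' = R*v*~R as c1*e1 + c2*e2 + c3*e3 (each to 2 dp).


Rotor R = cos(23deg) - sin(23deg)*e23
Rotation angle theta = 2 * 23 = 46 degrees in the e23 plane (e2 -> e3).
The component perpendicular to the plane (e1) is invariant: v'_1 = v1 = 2.00
cos(46deg) = 0.6947, sin(46deg) = 0.7193
v'_2 = v2*cos(theta) - v3*sin(theta) = -2*0.6947 - 2*0.7193 = -2.83
v'_3 = v2*sin(theta) + v3*cos(theta) = -2*0.7193 + 2*0.6947 = -0.05
v' = 2.00*e1 - 2.83*e2 - 0.05*e3


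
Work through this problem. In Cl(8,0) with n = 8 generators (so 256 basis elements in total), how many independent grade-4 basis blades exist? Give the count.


Number of grade-k basis blades in Cl(p,q) with n = p + q is C(n, k).
n = 8 + 0 = 8
C(8, 4) = 8! / (4! * 4!)
= 40320 / (24 * 24)
= 70


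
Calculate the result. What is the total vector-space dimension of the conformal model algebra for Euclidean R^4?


The conformal model of R^4 uses Cl(5,1): the 4 Euclidean generators plus two extra orthogonal generators e+ (e+^2 = +1) and e- (e-^2 = -1), from which the null vectors e0, einf are built.
Number of generators m = 4 + 2 = 6.
dim Cl(p,q) = 2^m = 2^6 = 64


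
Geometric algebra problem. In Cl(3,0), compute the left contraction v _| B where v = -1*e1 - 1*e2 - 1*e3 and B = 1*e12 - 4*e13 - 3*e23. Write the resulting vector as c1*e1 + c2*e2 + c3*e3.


Left contraction v _| B = <vB>_1 (grade-1 part of the geometric product vB).
Using e1_|e12 = e2, e2_|e12 = -e1, e1_|e13 = e3, e3_|e13 = -e1, e2_|e23 = e3, e3_|e23 = -e2:
e1 coeff: -v2*b12 - v3*b13 = -(-1)*(1) - (-1)*(-4) = -3
e2 coeff: v1*b12 - v3*b23 = (-1)*(1) - (-1)*(-3) = -4
e3 coeff: v1*b13 + v2*b23 = (-1)*(-4) + (-1)*(-3) = 7
v _| B = -3*e1 - 4*e2 + 7*e3


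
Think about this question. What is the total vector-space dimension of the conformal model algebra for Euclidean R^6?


The conformal model of R^6 uses Cl(7,1): the 6 Euclidean generators plus two extra orthogonal generators e+ (e+^2 = +1) and e- (e-^2 = -1), from which the null vectors e0, einf are built.
Number of generators m = 6 + 2 = 8.
dim Cl(p,q) = 2^m = 2^8 = 256


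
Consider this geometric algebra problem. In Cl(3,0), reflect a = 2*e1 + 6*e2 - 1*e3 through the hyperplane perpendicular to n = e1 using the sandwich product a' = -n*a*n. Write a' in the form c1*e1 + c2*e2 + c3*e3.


Reflection formula: a' = -n*a*n, with n = e1 (unit vector, n^2 = 1).
For reflection through hyperplane perp to e1:
The component along e1 flips sign, others stay.
a = (2, 6, -1)
a' = (-2, 6, -1)
a' = -2*e1 + 6*e2 - 1*e3


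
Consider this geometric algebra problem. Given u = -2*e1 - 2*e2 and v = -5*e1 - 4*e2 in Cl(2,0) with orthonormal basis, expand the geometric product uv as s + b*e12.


Expand: (-2*e1 - 2*e2)(-5*e1 - 4*e2)
= (-2)*(-5)*e1e1 + (-2)*(-4)*e1e2 + (-2)*(-5)*e2e1 + (-2)*(-4)*e2e2
Using e1^2 = e2^2 = 1, e2e1 = -e1e2:
Scalar part s = (-2)*(-5) + (-2)*(-4) = 10 + 8 = 18
Bivector part b = (-2)*(-4) - (-2)*(-5) = 8 - 10 = -2
uv = 18 - 2*e12


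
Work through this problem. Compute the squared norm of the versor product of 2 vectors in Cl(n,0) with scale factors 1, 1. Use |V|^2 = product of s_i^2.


Each vector v_i has |v_i|^2 = s_i^2
Squared scales: 1^2 = 1, 1^2 = 1
|V|^2 = 1 * 1
= 1


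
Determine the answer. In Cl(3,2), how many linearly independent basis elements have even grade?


Even subalgebra dimension = 2^(n-1)
n = 3 + 2 = 5
2^(5 - 1) = 2^4 = 16
Verification: sum of C(5,k) for even k = 1 + 10 + 5 = 16
Result = 16


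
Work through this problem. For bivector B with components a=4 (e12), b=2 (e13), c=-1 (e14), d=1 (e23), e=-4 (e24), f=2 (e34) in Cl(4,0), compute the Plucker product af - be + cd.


Plucker relation: af - be + cd
a*f = 4*2 = 8
b*e = 2*(-4) = -8
c*d = (-1)*1 = -1
af - be + cd = 8 - (-8) + (-1)
= 15


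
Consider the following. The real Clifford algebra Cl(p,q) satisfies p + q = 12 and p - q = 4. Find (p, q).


We need p + q = 12 and p - q = 4.
Adding: 2p = 12 + 4 = 16, so p = 8.
Then q = 12 - 8 = 4.
(p, q) = (8, 4)


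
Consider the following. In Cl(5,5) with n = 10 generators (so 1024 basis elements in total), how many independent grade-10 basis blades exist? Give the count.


Number of grade-k basis blades in Cl(p,q) with n = p + q is C(n, k).
n = 5 + 5 = 10
C(10, 10) = 10! / (10! * 0!)
= 3628800 / (3628800 * 1)
= 1


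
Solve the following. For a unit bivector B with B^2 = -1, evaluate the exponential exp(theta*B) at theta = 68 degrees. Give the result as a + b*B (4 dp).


For a unit bivector B with B^2 = -1, the exponential series gives
e^(theta*B) = cos(theta) + sin(theta)*B (the GA analogue of Euler's formula).
theta = 68 degrees = 1.186824 rad
cos(68 deg) = 0.3746
sin(68 deg) = 0.9272
exp(theta*B) = 0.3746 + 0.9272*B


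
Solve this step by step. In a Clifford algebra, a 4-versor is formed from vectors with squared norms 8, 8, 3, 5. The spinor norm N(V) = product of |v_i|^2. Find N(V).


Spinor norm N(V) = |v1|^2 * |v2|^2 * ... * |v4|^2
= 8 * 8 * 3 * 5
Running product: 8, 64, 192, 960
N(V) = 960


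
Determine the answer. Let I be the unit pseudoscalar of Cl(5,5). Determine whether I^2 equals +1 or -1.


The pseudoscalar I = e1...e_n (product of all n generators) of Cl(p,q) satisfies I^2 = (-1)^(q + n(n-1)/2).
p = 5, q = 5, n = p + q = 10
n(n-1)/2 = 10 * 9 / 2 = 45
Exponent = q + n(n-1)/2 = 5 + 45 = 50
I^2 = (-1)^50 = +1


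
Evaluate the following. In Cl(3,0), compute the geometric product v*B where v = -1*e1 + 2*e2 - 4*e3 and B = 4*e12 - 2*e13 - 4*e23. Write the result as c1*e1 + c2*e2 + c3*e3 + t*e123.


vB has grade-1 (vector) and grade-3 (trivector) parts: vB = (v _| B) + (v ^ B).
Vector part <vB>_1:
  e1: -v2*b12 - v3*b13 = -(2)*(4) - (-4)*(-2) = -16
  e2: v1*b12 - v3*b23 = (-1)*(4) - (-4)*(-4) = -20
  e3: v1*b13 + v2*b23 = (-1)*(-2) + (2)*(-4) = -6
Trivector part <vB>_3:
  e123: v1*b23 - v2*b13 + v3*b12 = (-1)*(-4) - (2)*(-2) + (-4)*(4) = -8
vB = -16*e1 - 20*e2 - 6*e3 - 8*e123


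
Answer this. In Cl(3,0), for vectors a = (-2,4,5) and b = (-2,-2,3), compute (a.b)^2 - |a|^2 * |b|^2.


a . b = (-2)*(-2) + 4*(-2) + 5*3
= 4 + (-8) + 15 = 11
|a|^2 = (-2)^2 + 4^2 + 5^2 = 45
|b|^2 = (-2)^2 + (-2)^2 + 3^2 = 17
(a.b)^2 = 11^2 = 121
|a|^2 * |b|^2 = 45 * 17 = 765
Result = 121 - 765 = -644


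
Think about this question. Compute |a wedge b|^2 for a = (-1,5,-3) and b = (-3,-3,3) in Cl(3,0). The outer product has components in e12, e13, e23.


a wedge b = (a1*b2 - a2*b1)*e12 + (a1*b3 - a3*b1)*e13 + (a2*b3 - a3*b2)*e23
e12 coeff: (-1)*(-3) - 5*(-3) = 3 - (-15) = 18
e13 coeff: (-1)*3 - (-3)*(-3) = -3 - 9 = -12
e23 coeff: 5*3 - (-3)*(-3) = 15 - 9 = 6
|a wedge b|^2 = 18^2 + (-12)^2 + 6^2
= 324 + 144 + 36
= 504


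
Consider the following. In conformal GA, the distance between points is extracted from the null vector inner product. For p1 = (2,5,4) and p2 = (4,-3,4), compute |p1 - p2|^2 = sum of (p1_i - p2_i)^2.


p1 - p2 = (-2, 8, 0)
|p1 - p2|^2 = (-2)^2 + 8^2 + 0^2
= 4 + 64 + 0
= 68


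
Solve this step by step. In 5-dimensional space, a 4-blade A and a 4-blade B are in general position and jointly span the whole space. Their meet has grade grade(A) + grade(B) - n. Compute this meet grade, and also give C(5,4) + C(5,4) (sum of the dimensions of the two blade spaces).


Meet grade = grade(A) + grade(B) - n
= 4 + 4 - 5 = 3
C(5,4) = 5
C(5,4) = 5
dim_A + dim_B = 5 + 5 = 10


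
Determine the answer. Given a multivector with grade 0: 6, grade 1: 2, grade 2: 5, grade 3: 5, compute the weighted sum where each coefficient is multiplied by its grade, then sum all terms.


Grade-weighted sum = sum of grade_k * coefficient_k
0*6 = 0
1*2 = 2
2*5 = 10
3*5 = 15
Total = 0 + 2 + 10 + 15 = 27


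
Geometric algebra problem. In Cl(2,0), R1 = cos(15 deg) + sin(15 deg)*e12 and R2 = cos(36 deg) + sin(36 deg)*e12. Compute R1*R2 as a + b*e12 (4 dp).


Same-plane rotors commute and their half-angles add:
R1*R2 = cos(a1 + a2) + sin(a1 + a2)*e12.
a1 + a2 = 15 + 36 = 51 deg
cos(51 deg) = 0.6293
sin(51 deg) = 0.7771
R1*R2 = 0.6293 + 0.7771*e12


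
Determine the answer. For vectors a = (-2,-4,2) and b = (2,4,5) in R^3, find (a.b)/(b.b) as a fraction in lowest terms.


Projection coefficient = (a . b) / (b . b)
a . b = (-2)*2 + (-4)*4 + 2*5
= -4 + (-16) + 10 = -10
b . b = 2^2 + 4^2 + 5^2
= 4 + 16 + 25 = 45
Coefficient = -10/45
In lowest terms: -2/9


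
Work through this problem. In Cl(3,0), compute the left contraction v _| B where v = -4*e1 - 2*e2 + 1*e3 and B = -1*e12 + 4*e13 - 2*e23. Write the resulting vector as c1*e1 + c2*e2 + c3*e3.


Left contraction v _| B = <vB>_1 (grade-1 part of the geometric product vB).
Using e1_|e12 = e2, e2_|e12 = -e1, e1_|e13 = e3, e3_|e13 = -e1, e2_|e23 = e3, e3_|e23 = -e2:
e1 coeff: -v2*b12 - v3*b13 = -(-2)*(-1) - (1)*(4) = -6
e2 coeff: v1*b12 - v3*b23 = (-4)*(-1) - (1)*(-2) = 6
e3 coeff: v1*b13 + v2*b23 = (-4)*(4) + (-2)*(-2) = -12
v _| B = -6*e1 + 6*e2 - 12*e3


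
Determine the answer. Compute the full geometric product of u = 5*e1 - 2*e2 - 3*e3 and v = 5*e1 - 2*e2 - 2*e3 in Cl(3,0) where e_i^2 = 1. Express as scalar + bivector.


In Cl(3,0): e_i^2 = 1, e_ie_j = -e_je_i for i != j.
Scalar part = u . v = 5*5 + (-2)*(-2) + (-3)*(-2)
= 25 + 4 + 6 = 35
e12 coeff = 5*(-2) - (-2)*5 = -10 - (-10) = 0
e13 coeff = 5*(-2) - (-3)*5 = -10 - (-15) = 5
e23 coeff = (-2)*(-2) - (-3)*(-2) = 4 - 6 = -2
uv = 35 + 0*e12 + 5*e13 - 2*e23


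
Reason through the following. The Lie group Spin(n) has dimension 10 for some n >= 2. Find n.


dim Spin(n) = dim so(n) = n(n-1)/2.
Solve n(n-1)/2 = 10, i.e. n^2 - n - 20 = 0.
Discriminant = 1 + 8*10 = 81
n = (1 + sqrt(81))/2 = (1 + 9)/2 = 5


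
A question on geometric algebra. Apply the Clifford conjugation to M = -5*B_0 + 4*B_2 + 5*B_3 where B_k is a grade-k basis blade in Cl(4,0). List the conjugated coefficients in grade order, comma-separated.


Clifford conjugate sign for grade k: (-1)^(k(k+1)/2)
Grade 0: (-1)^(0*1/2) = (-1)^0 = 1, coeff -5 -> -5
Grade 2: (-1)^(2*3/2) = (-1)^3 = -1, coeff 4 -> -4
Grade 3: (-1)^(3*4/2) = (-1)^6 = 1, coeff 5 -> 5
Conjugated coefficients: -5, -4, 5


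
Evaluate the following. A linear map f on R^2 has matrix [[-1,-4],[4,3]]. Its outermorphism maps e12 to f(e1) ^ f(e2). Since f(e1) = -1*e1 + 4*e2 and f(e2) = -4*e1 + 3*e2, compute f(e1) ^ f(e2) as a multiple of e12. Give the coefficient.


The outermorphism of a linear map f sends e1^e2 to f(e1)^f(e2).
f(e1) = -1*e1 + 4*e2
f(e2) = -4*e1 + 3*e2
f(e1) ^ f(e2) = (-1*e1 + 4*e2) ^ (-4*e1 + 3*e2)
= (-1)*3*e12 + 4*(-4)*e21
= (-3 - (-16))*e12
= 13*e12
Coefficient = 13


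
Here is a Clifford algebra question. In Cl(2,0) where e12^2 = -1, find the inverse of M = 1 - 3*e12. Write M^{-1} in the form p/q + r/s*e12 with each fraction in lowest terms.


M = 1 - 3*e12, where e12^2 = -1.
Since M commutes with its reverse ~M = a - b*e12, M * ~M = a^2 - b^2*e12^2 = a^2 + b^2.
So M^{-1} = ~M / (a^2 + b^2) = (a - b*e12)/(a^2 + b^2).
a^2 + b^2 = 1 + 9 = 10
Scalar part = 1/10 = 1/10
Bivector coeff = 3/10 = 3/10
M^{-1} = 1/10 + 3/10*e12


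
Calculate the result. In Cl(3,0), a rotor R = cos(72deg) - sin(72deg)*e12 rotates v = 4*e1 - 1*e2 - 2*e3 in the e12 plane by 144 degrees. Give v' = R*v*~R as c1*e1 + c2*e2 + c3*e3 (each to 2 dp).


Rotor R = cos(72deg) - sin(72deg)*e12
Rotation angle theta = 2 * 72 = 144 degrees in the e12 plane (e1 -> e2).
The component perpendicular to the plane (e3) is invariant: v'_3 = v3 = -2.00
cos(144deg) = -0.8090, sin(144deg) = 0.5878
v'_1 = v1*cos(theta) - v2*sin(theta) = 4*(-0.8090) - (-1)*0.5878 = -2.65
v'_2 = v1*sin(theta) + v2*cos(theta) = 4*0.5878 + (-1)*(-0.8090) = 3.16
v' = -2.65*e1 + 3.16*e2 - 2.00*e3


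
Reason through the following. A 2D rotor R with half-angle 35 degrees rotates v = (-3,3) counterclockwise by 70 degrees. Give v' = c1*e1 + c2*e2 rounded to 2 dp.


Rotor R = cos(35deg) - sin(35deg)*e12
Rotation angle theta = 2 * 35 = 70 degrees
v' = R*v*~R rotates v by theta.
cos(70deg) = 0.3420, sin(70deg) = 0.9397
v'_1 = -3*cos(70deg) - 3*sin(70deg)
= -3*0.3420 - 3*0.9397
= -3.85
v'_2 = -3*sin(70deg) + 3*cos(70deg)
= -3*0.9397 + 3*0.3420
= -1.79
v' = -3.85*e1 - 1.79*e2


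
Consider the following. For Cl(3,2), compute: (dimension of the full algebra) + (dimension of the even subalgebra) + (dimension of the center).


n = 3 + 2 = 5
Total dim = 2^5 = 32
Even subalgebra dim = 2^4 = 16
n is odd, so center dim = 2
Sum = 32 + 16 + 2 = 50


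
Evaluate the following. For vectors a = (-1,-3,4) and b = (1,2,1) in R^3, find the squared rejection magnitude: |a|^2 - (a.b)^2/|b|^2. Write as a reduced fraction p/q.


|a|^2 = (-1)^2 + (-3)^2 + 4^2 = 26
|b|^2 = 1^2 + 2^2 + 1^2 = 6
a . b = (-1)*1 + (-3)*2 + 4*1 = -3
(a.b)^2 = (-3)^2 = 9
|rej|^2 = 26 - 9/6
= (156 - 9)/6
= 147/6
In lowest terms: 49/2


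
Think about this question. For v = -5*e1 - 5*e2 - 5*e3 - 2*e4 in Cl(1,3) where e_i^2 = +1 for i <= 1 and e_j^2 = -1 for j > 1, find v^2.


v^2 = sum of c_i^2 * e_i^2
Positive signature terms (e_i^2 = +1): (-5)^2 = 25
Negative signature terms (e_j^2 = -1): (-5)^2 + (-5)^2 + (-2)^2 = 54
v^2 = 25 - 54 = -29


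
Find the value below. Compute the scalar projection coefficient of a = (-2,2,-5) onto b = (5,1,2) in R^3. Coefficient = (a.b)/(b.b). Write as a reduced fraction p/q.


Projection coefficient = (a . b) / (b . b)
a . b = (-2)*5 + 2*1 + (-5)*2
= -10 + 2 + (-10) = -18
b . b = 5^2 + 1^2 + 2^2
= 25 + 1 + 4 = 30
Coefficient = -18/30
In lowest terms: -3/5


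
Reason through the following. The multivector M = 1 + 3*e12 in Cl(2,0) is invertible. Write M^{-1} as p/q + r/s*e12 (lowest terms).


M = 1 + 3*e12, where e12^2 = -1.
Since M commutes with its reverse ~M = a - b*e12, M * ~M = a^2 - b^2*e12^2 = a^2 + b^2.
So M^{-1} = ~M / (a^2 + b^2) = (a - b*e12)/(a^2 + b^2).
a^2 + b^2 = 1 + 9 = 10
Scalar part = 1/10 = 1/10
Bivector coeff = -3/10 = -3/10
M^{-1} = 1/10 - 3/10*e12


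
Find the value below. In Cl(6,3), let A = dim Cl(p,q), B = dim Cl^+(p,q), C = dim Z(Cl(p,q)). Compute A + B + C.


n = 6 + 3 = 9
Total dim = 2^9 = 512
Even subalgebra dim = 2^8 = 256
n is odd, so center dim = 2
Sum = 512 + 256 + 2 = 770


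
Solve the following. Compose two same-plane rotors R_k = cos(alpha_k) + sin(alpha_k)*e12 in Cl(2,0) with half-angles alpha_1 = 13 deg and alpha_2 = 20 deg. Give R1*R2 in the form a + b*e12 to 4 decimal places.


Same-plane rotors commute and their half-angles add:
R1*R2 = cos(a1 + a2) + sin(a1 + a2)*e12.
a1 + a2 = 13 + 20 = 33 deg
cos(33 deg) = 0.8387
sin(33 deg) = 0.5446
R1*R2 = 0.8387 + 0.5446*e12


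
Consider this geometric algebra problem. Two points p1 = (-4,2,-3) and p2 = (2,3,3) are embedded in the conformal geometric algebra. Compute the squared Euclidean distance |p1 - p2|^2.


p1 - p2 = (-6, -1, -6)
|p1 - p2|^2 = (-6)^2 + (-1)^2 + (-6)^2
= 36 + 1 + 36
= 73


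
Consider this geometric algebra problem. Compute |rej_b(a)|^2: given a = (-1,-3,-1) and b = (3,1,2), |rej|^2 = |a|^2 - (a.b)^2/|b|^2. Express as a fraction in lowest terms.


|a|^2 = (-1)^2 + (-3)^2 + (-1)^2 = 11
|b|^2 = 3^2 + 1^2 + 2^2 = 14
a . b = (-1)*3 + (-3)*1 + (-1)*2 = -8
(a.b)^2 = (-8)^2 = 64
|rej|^2 = 11 - 64/14
= (154 - 64)/14
= 90/14
In lowest terms: 45/7


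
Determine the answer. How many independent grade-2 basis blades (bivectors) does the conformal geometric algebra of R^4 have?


The conformal model of R^4 uses Cl(5,1) with m = 4 + 2 = 6 generators.
Number of grade-2 blades = C(m, 2) = C(6, 2)
= 6*5/2 = 15


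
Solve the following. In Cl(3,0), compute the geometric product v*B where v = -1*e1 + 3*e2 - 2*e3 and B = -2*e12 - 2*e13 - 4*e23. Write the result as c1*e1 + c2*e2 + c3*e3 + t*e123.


vB has grade-1 (vector) and grade-3 (trivector) parts: vB = (v _| B) + (v ^ B).
Vector part <vB>_1:
  e1: -v2*b12 - v3*b13 = -(3)*(-2) - (-2)*(-2) = 2
  e2: v1*b12 - v3*b23 = (-1)*(-2) - (-2)*(-4) = -6
  e3: v1*b13 + v2*b23 = (-1)*(-2) + (3)*(-4) = -10
Trivector part <vB>_3:
  e123: v1*b23 - v2*b13 + v3*b12 = (-1)*(-4) - (3)*(-2) + (-2)*(-2) = 14
vB = 2*e1 - 6*e2 - 10*e3 + 14*e123


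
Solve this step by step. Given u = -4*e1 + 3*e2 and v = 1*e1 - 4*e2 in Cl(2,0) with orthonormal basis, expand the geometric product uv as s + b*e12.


Expand: (-4*e1 + 3*e2)(1*e1 - 4*e2)
= (-4)*1*e1e1 + (-4)*(-4)*e1e2 + 3*1*e2e1 + 3*(-4)*e2e2
Using e1^2 = e2^2 = 1, e2e1 = -e1e2:
Scalar part s = (-4)*1 + 3*(-4) = -4 + (-12) = -16
Bivector part b = (-4)*(-4) - 3*1 = 16 - 3 = 13
uv = -16 + 13*e12


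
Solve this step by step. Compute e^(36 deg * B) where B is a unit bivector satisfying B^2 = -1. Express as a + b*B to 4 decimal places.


For a unit bivector B with B^2 = -1, the exponential series gives
e^(theta*B) = cos(theta) + sin(theta)*B (the GA analogue of Euler's formula).
theta = 36 degrees = 0.628319 rad
cos(36 deg) = 0.8090
sin(36 deg) = 0.5878
exp(theta*B) = 0.8090 + 0.5878*B


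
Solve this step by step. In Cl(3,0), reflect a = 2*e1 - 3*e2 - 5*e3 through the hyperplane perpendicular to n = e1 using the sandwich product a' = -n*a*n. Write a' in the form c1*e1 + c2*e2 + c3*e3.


Reflection formula: a' = -n*a*n, with n = e1 (unit vector, n^2 = 1).
For reflection through hyperplane perp to e1:
The component along e1 flips sign, others stay.
a = (2, -3, -5)
a' = (-2, -3, -5)
a' = -2*e1 - 3*e2 - 5*e3


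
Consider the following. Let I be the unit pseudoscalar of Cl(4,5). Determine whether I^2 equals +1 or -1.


The pseudoscalar I = e1...e_n (product of all n generators) of Cl(p,q) satisfies I^2 = (-1)^(q + n(n-1)/2).
p = 4, q = 5, n = p + q = 9
n(n-1)/2 = 9 * 8 / 2 = 36
Exponent = q + n(n-1)/2 = 5 + 36 = 41
I^2 = (-1)^41 = -1


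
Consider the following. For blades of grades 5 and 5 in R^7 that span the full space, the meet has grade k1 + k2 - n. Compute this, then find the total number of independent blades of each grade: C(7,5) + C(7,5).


Meet grade = grade(A) + grade(B) - n
= 5 + 5 - 7 = 3
C(7,5) = 21
C(7,5) = 21
dim_A + dim_B = 21 + 21 = 42


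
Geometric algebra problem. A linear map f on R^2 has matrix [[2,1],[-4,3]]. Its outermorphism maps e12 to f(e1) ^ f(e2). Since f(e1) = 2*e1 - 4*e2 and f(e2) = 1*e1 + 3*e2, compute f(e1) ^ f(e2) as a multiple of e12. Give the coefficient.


The outermorphism of a linear map f sends e1^e2 to f(e1)^f(e2).
f(e1) = 2*e1 - 4*e2
f(e2) = 1*e1 + 3*e2
f(e1) ^ f(e2) = (2*e1 - 4*e2) ^ (1*e1 + 3*e2)
= 2*3*e12 + (-4)*1*e21
= (6 - (-4))*e12
= 10*e12
Coefficient = 10


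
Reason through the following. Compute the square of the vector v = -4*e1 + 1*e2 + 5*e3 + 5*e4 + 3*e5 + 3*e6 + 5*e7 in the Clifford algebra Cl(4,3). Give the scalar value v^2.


v^2 = sum of c_i^2 * e_i^2
Positive signature terms (e_i^2 = +1): (-4)^2 + 1^2 + 5^2 + 5^2 = 67
Negative signature terms (e_j^2 = -1): 3^2 + 3^2 + 5^2 = 43
v^2 = 67 - 43 = 24


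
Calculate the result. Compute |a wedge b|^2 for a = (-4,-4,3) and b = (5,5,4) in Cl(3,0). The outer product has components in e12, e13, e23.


a wedge b = (a1*b2 - a2*b1)*e12 + (a1*b3 - a3*b1)*e13 + (a2*b3 - a3*b2)*e23
e12 coeff: (-4)*5 - (-4)*5 = -20 - (-20) = 0
e13 coeff: (-4)*4 - 3*5 = -16 - 15 = -31
e23 coeff: (-4)*4 - 3*5 = -16 - 15 = -31
|a wedge b|^2 = 0^2 + (-31)^2 + (-31)^2
= 0 + 961 + 961
= 1922


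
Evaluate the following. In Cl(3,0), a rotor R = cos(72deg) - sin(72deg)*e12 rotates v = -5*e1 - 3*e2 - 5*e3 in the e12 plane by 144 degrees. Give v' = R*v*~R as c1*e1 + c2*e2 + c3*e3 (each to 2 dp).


Rotor R = cos(72deg) - sin(72deg)*e12
Rotation angle theta = 2 * 72 = 144 degrees in the e12 plane (e1 -> e2).
The component perpendicular to the plane (e3) is invariant: v'_3 = v3 = -5.00
cos(144deg) = -0.8090, sin(144deg) = 0.5878
v'_1 = v1*cos(theta) - v2*sin(theta) = -5*(-0.8090) - (-3)*0.5878 = 5.81
v'_2 = v1*sin(theta) + v2*cos(theta) = -5*0.5878 + (-3)*(-0.8090) = -0.51
v' = 5.81*e1 - 0.51*e2 - 5.00*e3


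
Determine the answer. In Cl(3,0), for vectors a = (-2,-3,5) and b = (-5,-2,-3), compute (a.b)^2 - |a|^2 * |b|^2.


a . b = (-2)*(-5) + (-3)*(-2) + 5*(-3)
= 10 + 6 + (-15) = 1
|a|^2 = (-2)^2 + (-3)^2 + 5^2 = 38
|b|^2 = (-5)^2 + (-2)^2 + (-3)^2 = 38
(a.b)^2 = 1^2 = 1
|a|^2 * |b|^2 = 38 * 38 = 1444
Result = 1 - 1444 = -1443


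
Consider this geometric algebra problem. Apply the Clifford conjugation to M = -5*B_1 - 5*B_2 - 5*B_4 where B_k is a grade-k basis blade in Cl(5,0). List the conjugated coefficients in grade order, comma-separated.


Clifford conjugate sign for grade k: (-1)^(k(k+1)/2)
Grade 1: (-1)^(1*2/2) = (-1)^1 = -1, coeff -5 -> 5
Grade 2: (-1)^(2*3/2) = (-1)^3 = -1, coeff -5 -> 5
Grade 4: (-1)^(4*5/2) = (-1)^10 = 1, coeff -5 -> -5
Conjugated coefficients: 5, 5, -5


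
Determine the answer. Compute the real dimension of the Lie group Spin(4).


Spin(n) double-covers SO(n); both have Lie algebra so(n) of dimension n(n-1)/2.
n = 4
n(n-1) = 4 * 3 = 12
dim Spin(4) = 12/2 = 6


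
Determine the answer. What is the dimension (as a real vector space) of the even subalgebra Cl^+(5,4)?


Even subalgebra dimension = 2^(n-1)
n = 5 + 4 = 9
2^(9 - 1) = 2^8 = 256
Verification: sum of C(9,k) for even k = 1 + 36 + 126 + 84 + 9 = 256
Result = 256


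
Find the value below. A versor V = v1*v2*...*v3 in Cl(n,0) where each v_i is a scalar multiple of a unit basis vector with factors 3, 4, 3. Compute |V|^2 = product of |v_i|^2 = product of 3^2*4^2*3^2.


Each vector v_i has |v_i|^2 = s_i^2
Squared scales: 3^2 = 9, 4^2 = 16, 3^2 = 9
|V|^2 = 9 * 16 * 9
= 1296


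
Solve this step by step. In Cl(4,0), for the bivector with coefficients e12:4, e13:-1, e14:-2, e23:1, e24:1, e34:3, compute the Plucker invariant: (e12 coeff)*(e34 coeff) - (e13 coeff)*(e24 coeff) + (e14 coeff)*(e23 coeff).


Plucker relation: af - be + cd
a*f = 4*3 = 12
b*e = (-1)*1 = -1
c*d = (-2)*1 = -2
af - be + cd = 12 - (-1) + (-2)
= 11


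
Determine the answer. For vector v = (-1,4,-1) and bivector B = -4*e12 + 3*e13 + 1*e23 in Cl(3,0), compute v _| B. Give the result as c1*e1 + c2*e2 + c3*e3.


Left contraction v _| B = <vB>_1 (grade-1 part of the geometric product vB).
Using e1_|e12 = e2, e2_|e12 = -e1, e1_|e13 = e3, e3_|e13 = -e1, e2_|e23 = e3, e3_|e23 = -e2:
e1 coeff: -v2*b12 - v3*b13 = -(4)*(-4) - (-1)*(3) = 19
e2 coeff: v1*b12 - v3*b23 = (-1)*(-4) - (-1)*(1) = 5
e3 coeff: v1*b13 + v2*b23 = (-1)*(3) + (4)*(1) = 1
v _| B = 19*e1 + 5*e2 + 1*e3


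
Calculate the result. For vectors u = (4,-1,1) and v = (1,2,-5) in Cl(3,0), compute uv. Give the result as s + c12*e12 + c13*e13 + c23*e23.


In Cl(3,0): e_i^2 = 1, e_ie_j = -e_je_i for i != j.
Scalar part = u . v = 4*1 + (-1)*2 + 1*(-5)
= 4 + (-2) + (-5) = -3
e12 coeff = 4*2 - (-1)*1 = 8 - (-1) = 9
e13 coeff = 4*(-5) - 1*1 = -20 - 1 = -21
e23 coeff = (-1)*(-5) - 1*2 = 5 - 2 = 3
uv = -3 + 9*e12 - 21*e13 + 3*e23


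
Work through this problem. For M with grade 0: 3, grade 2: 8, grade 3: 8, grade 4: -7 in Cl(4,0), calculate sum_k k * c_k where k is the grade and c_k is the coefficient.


Grade-weighted sum = sum of grade_k * coefficient_k
0*3 = 0
2*8 = 16
3*8 = 24
4*(-7) = -28
Total = 0 + 16 + 24 + (-28) = 12


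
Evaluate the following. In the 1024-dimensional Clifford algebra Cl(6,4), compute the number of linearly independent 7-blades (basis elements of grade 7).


Number of grade-k basis blades in Cl(p,q) with n = p + q is C(n, k).
n = 6 + 4 = 10
C(10, 7) = 10! / (7! * 3!)
= 3628800 / (5040 * 6)
= 120


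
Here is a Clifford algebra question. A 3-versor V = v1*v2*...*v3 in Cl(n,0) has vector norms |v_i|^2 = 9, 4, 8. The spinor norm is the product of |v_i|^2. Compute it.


Spinor norm N(V) = |v1|^2 * |v2|^2 * ... * |v3|^2
= 9 * 4 * 8
Running product: 9, 36, 288
N(V) = 288


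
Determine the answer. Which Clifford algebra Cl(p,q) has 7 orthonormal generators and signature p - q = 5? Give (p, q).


We need p + q = 7 and p - q = 5.
Adding: 2p = 7 + 5 = 12, so p = 6.
Then q = 7 - 6 = 1.
(p, q) = (6, 1)


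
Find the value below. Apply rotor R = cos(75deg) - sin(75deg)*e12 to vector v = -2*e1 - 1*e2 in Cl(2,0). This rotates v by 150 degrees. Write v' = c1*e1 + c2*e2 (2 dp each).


Rotor R = cos(75deg) - sin(75deg)*e12
Rotation angle theta = 2 * 75 = 150 degrees
v' = R*v*~R rotates v by theta.
cos(150deg) = -0.8660, sin(150deg) = 0.5000
v'_1 = -2*cos(150deg) - (-1)*sin(150deg)
= -2*(-0.8660) - (-1)*0.5000
= 2.23
v'_2 = -2*sin(150deg) + (-1)*cos(150deg)
= -2*0.5000 + (-1)*(-0.8660)
= -0.13
v' = 2.23*e1 - 0.13*e2


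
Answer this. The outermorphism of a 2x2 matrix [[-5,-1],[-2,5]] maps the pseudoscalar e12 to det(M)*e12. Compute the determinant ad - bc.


The outermorphism of a linear map f sends e1^e2 to f(e1)^f(e2).
f(e1) = -5*e1 - 2*e2
f(e2) = -1*e1 + 5*e2
f(e1) ^ f(e2) = (-5*e1 - 2*e2) ^ (-1*e1 + 5*e2)
= (-5)*5*e12 + (-2)*(-1)*e21
= (-25 - 2)*e12
= -27*e12
Coefficient = -27


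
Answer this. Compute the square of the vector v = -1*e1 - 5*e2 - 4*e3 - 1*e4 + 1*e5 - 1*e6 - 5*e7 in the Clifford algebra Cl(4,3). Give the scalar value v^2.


v^2 = sum of c_i^2 * e_i^2
Positive signature terms (e_i^2 = +1): (-1)^2 + (-5)^2 + (-4)^2 + (-1)^2 = 43
Negative signature terms (e_j^2 = -1): 1^2 + (-1)^2 + (-5)^2 = 27
v^2 = 43 - 27 = 16


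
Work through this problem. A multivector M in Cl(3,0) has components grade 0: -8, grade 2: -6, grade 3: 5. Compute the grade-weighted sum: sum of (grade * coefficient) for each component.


Grade-weighted sum = sum of grade_k * coefficient_k
0*(-8) = 0
2*(-6) = -12
3*5 = 15
Total = 0 + (-12) + 15 = 3


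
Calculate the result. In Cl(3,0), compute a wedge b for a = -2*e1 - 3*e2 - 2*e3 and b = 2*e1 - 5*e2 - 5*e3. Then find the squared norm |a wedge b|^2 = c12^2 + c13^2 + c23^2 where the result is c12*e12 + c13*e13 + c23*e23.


a wedge b = (a1*b2 - a2*b1)*e12 + (a1*b3 - a3*b1)*e13 + (a2*b3 - a3*b2)*e23
e12 coeff: (-2)*(-5) - (-3)*2 = 10 - (-6) = 16
e13 coeff: (-2)*(-5) - (-2)*2 = 10 - (-4) = 14
e23 coeff: (-3)*(-5) - (-2)*(-5) = 15 - 10 = 5
|a wedge b|^2 = 16^2 + 14^2 + 5^2
= 256 + 196 + 25
= 477


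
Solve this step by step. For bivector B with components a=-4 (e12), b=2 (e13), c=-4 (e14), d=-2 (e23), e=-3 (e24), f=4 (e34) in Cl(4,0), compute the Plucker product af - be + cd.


Plucker relation: af - be + cd
a*f = (-4)*4 = -16
b*e = 2*(-3) = -6
c*d = (-4)*(-2) = 8
af - be + cd = -16 - (-6) + 8
= -2
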